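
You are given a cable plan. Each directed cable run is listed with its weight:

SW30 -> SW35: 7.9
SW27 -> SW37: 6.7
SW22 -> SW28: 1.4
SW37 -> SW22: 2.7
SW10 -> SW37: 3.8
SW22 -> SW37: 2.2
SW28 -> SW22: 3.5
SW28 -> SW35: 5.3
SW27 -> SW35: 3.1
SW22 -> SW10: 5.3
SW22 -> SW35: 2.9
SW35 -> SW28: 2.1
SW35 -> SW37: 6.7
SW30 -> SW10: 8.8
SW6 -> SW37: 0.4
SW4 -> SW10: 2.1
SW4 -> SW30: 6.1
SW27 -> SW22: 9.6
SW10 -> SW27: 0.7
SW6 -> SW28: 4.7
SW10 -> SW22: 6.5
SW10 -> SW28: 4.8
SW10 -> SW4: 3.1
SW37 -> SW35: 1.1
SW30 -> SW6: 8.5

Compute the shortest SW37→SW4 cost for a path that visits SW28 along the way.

Best SW37 to SW28: SW37–SW35–SW28 costing 3.2
Shortest SW28→SW4: SW28–SW22–SW10–SW4 = 11.9
Total via SW28: 3.2 + 11.9 = 15.1.

15.1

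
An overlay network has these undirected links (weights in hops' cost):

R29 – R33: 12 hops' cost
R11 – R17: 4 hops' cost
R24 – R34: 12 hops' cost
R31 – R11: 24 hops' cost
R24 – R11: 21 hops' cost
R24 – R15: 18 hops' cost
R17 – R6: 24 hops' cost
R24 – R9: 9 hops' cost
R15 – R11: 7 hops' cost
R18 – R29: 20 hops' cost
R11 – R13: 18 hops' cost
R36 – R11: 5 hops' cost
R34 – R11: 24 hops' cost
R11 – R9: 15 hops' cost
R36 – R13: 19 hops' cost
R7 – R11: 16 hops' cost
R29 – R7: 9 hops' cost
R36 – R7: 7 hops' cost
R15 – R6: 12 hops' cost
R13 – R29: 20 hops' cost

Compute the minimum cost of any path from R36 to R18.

Shortest distances from R36:
R36: 0
R11: 5  (via R36)
R7: 7  (via R36)
R17: 9  (via R11)
R15: 12  (via R11)
R29: 16  (via R7)
R13: 19  (via R36)
R9: 20  (via R11)
R6: 24  (via R15)
R24: 26  (via R11)
R33: 28  (via R29)
R34: 29  (via R11)
R31: 29  (via R11)
R18: 36  (via R29)
Shortest route: R36 → R7 → R29 → R18 = 36 hops' cost.

36 hops' cost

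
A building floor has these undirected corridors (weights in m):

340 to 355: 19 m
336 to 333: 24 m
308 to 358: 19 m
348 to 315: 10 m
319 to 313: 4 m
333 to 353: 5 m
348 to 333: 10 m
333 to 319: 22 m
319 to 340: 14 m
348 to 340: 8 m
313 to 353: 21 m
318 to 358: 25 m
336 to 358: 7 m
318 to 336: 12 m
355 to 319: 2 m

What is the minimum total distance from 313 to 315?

36 m

Settle nodes by increasing distance from 313:
313: 0
319: 4  (via 313)
355: 6  (via 319)
340: 18  (via 319)
353: 21  (via 313)
333: 26  (via 319)
348: 26  (via 340)
315: 36  (via 348)
Shortest route: 313–319–340–348–315 = 36 m.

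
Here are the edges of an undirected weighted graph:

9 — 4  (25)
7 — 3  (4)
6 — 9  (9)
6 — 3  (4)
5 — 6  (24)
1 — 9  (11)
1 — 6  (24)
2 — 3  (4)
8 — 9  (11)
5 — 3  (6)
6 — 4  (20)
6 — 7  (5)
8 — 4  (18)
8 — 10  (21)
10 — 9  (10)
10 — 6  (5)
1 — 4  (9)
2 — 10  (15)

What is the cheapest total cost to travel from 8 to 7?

25

Candidate routes:
8 - 9 - 6 - 7: 11+9+5 = 25
8 - 9 - 6 - 3 - 7: 11+9+4+4 = 28
The minimum is 25 via 8 - 9 - 6 - 7.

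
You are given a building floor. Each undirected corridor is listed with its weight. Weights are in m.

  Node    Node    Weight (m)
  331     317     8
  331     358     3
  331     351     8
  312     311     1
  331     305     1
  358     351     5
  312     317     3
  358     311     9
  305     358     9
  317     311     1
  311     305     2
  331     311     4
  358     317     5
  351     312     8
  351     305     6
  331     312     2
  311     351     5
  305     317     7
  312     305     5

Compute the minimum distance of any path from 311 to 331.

3 m

Enumerating some paths:
311–312–331: 1+2 = 3
311–331: 4 = 4
311–317–312–331: 1+3+2 = 6
The minimum is 3 m via 311–312–331.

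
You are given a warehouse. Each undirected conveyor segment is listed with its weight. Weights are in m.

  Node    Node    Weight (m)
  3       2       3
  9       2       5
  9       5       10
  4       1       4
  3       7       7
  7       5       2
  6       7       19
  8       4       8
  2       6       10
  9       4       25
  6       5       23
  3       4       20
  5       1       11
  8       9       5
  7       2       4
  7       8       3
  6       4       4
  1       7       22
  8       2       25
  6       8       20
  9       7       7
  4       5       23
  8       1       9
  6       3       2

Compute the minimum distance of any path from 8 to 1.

Enumerating some paths:
8 → 4 → 1: 8+4 = 12
8 → 1: 9 = 9
Cheapest is 8 → 1 at 9 m.

9 m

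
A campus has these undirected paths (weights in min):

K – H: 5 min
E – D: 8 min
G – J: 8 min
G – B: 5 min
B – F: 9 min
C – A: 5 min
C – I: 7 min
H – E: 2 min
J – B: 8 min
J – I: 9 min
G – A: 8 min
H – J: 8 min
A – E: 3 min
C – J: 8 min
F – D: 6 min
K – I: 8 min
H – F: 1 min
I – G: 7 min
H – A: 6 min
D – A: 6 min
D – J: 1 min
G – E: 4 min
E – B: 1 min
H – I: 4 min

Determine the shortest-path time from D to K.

12 min

Candidate routes:
D - J - H - K: 1+8+5 = 14
D - F - H - K: 6+1+5 = 12
D - E - H - K: 8+2+5 = 15
Cheapest is D - F - H - K at 12 min.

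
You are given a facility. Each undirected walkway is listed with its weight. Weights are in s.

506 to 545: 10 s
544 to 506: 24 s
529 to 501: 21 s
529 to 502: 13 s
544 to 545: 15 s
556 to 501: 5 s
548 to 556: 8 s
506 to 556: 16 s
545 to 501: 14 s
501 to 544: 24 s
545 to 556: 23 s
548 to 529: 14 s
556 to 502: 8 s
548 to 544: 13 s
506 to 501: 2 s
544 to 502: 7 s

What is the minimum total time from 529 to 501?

Compare a few routes:
529 → 501: 21 = 21
529 → 502 → 556 → 501: 13+8+5 = 26
Cheapest is 529 → 501 at 21 s.

21 s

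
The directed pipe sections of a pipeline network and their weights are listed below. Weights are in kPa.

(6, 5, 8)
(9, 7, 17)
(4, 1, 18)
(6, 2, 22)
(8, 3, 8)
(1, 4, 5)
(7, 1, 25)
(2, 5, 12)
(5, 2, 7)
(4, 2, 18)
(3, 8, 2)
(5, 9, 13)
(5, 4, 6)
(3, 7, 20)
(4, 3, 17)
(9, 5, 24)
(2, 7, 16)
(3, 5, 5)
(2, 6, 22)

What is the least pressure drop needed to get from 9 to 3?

47 kPa

Settle nodes by increasing distance from 9:
9: 0
7: 17  (via 9)
5: 24  (via 9)
4: 30  (via 5)
2: 31  (via 5)
1: 42  (via 7)
3: 47  (via 4)
Shortest route: 9 → 5 → 4 → 3 = 47 kPa.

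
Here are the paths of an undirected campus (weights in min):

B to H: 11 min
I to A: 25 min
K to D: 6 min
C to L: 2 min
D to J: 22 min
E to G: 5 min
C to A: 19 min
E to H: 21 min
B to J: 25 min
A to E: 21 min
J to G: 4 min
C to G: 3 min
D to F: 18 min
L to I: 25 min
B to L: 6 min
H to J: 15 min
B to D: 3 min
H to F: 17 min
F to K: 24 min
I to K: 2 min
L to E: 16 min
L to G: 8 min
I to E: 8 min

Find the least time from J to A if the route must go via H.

53 min

Best J to H: J → H costing 15
Shortest H→A: H → B → L → C → A = 38
Total via H: 15 + 38 = 53 min.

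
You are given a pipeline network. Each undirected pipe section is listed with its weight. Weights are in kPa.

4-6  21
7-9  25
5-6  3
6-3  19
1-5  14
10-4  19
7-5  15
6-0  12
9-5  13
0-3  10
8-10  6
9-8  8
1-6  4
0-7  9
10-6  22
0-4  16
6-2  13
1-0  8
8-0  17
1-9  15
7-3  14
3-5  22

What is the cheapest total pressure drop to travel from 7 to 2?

31 kPa

Candidate routes:
7 → 0 → 1 → 6 → 2: 9+8+4+13 = 34
7 → 0 → 6 → 2: 9+12+13 = 34
7 → 5 → 6 → 2: 15+3+13 = 31
The minimum is 31 kPa via 7 → 5 → 6 → 2.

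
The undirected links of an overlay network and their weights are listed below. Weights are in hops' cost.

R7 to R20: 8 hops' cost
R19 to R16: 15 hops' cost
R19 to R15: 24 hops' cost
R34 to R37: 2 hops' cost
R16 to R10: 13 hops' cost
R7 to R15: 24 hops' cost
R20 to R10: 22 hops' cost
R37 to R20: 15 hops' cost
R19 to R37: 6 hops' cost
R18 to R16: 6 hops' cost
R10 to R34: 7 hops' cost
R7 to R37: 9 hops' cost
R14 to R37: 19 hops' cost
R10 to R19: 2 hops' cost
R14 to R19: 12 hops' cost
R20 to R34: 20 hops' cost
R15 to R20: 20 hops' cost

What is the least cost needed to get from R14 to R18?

33 hops' cost

Compare a few routes:
R14–R19–R16–R18: 12+15+6 = 33
R14–R37–R19–R16–R18: 19+6+15+6 = 46
Cheapest is R14–R19–R16–R18 at 33 hops' cost.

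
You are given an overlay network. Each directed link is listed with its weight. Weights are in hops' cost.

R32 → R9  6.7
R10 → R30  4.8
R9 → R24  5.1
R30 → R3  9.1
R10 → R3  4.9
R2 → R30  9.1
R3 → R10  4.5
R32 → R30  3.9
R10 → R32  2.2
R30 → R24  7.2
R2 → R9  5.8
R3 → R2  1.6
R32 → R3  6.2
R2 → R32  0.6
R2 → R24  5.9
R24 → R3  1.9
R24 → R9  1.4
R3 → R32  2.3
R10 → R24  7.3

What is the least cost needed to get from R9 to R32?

9.2 hops' cost

Running Dijkstra from R9:
R9: 0
R24: 5.1  (via R9)
R3: 7  (via R24)
R2: 8.6  (via R3)
R32: 9.2  (via R2)
Shortest route: R9 → R24 → R3 → R2 → R32 = 9.2 hops' cost.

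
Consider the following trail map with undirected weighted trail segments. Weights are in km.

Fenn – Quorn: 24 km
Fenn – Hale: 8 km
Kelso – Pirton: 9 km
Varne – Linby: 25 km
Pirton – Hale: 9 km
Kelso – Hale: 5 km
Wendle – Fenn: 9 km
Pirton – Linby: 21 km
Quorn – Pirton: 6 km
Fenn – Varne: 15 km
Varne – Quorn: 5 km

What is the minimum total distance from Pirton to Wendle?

26 km

Shortest distances from Pirton:
Pirton: 0
Quorn: 6  (via Pirton)
Kelso: 9  (via Pirton)
Hale: 9  (via Pirton)
Varne: 11  (via Quorn)
Fenn: 17  (via Hale)
Linby: 21  (via Pirton)
Wendle: 26  (via Fenn)
Shortest route: Pirton → Hale → Fenn → Wendle = 26 km.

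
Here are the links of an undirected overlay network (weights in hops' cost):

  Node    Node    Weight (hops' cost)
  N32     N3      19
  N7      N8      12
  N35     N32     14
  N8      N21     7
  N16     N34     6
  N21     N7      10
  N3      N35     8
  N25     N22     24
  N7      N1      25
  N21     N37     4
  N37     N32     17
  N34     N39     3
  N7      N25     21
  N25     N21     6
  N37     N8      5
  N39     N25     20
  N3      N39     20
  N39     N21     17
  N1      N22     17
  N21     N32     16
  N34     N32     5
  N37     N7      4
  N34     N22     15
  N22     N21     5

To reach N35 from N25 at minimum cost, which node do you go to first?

N21

Candidate routes:
N25 - N21 - N32 - N35: 6+16+14 = 36
N25 - N21 - N37 - N32 - N35: 6+4+17+14 = 41
N25 - N39 - N34 - N32 - N35: 20+3+5+14 = 42
The minimum is 36 hops' cost via N25 - N21 - N32 - N35.
So from N25 the first move is to N21.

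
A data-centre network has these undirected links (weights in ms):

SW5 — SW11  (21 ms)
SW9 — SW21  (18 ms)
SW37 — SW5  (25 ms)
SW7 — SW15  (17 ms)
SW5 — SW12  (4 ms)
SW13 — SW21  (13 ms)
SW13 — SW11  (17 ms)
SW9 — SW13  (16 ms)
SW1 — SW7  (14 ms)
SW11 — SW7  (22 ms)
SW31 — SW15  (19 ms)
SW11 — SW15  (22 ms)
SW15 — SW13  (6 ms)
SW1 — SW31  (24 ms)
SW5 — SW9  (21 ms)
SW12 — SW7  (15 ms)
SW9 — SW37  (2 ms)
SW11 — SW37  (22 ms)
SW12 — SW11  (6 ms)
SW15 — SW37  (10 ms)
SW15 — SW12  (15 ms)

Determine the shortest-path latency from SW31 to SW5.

Candidate routes:
SW31 → SW15 → SW11 → SW12 → SW5: 19+22+6+4 = 51
SW31 → SW15 → SW12 → SW5: 19+15+4 = 38
SW31 → SW15 → SW13 → SW11 → SW12 → SW5: 19+6+17+6+4 = 52
The minimum is 38 ms via SW31 → SW15 → SW12 → SW5.

38 ms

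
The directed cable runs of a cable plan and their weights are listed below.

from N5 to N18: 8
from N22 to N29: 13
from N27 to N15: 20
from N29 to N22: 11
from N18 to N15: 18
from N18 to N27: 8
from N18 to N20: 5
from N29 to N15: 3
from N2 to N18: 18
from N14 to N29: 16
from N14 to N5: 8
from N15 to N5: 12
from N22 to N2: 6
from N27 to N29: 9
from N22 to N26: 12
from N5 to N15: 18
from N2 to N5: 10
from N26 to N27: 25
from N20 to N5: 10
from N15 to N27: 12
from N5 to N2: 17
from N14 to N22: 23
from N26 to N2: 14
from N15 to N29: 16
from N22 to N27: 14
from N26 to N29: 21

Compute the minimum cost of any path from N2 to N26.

Running Dijkstra from N2:
N2: 0
N5: 10  (via N2)
N18: 18  (via N2)
N20: 23  (via N18)
N27: 26  (via N18)
N15: 28  (via N5)
N29: 35  (via N27)
N22: 46  (via N29)
N26: 58  (via N22)
Shortest route: N2–N18–N27–N29–N22–N26 = 58.

58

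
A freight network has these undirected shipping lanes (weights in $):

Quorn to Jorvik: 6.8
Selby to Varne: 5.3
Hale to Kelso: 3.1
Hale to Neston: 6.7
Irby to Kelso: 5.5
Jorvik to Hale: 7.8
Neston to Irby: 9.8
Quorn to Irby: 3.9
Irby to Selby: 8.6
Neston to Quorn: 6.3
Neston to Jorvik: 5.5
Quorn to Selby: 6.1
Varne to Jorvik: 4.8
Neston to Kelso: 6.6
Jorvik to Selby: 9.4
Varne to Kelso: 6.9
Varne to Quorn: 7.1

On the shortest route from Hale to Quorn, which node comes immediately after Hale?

Enumerating some paths:
Hale - Neston - Quorn: 6.7+6.3 = 13
Hale - Kelso - Irby - Quorn: 3.1+5.5+3.9 = 12.5
Hale - Jorvik - Quorn: 7.8+6.8 = 14.6
The minimum is $12.5 via Hale - Kelso - Irby - Quorn.
So from Hale the first move is to Kelso.

Kelso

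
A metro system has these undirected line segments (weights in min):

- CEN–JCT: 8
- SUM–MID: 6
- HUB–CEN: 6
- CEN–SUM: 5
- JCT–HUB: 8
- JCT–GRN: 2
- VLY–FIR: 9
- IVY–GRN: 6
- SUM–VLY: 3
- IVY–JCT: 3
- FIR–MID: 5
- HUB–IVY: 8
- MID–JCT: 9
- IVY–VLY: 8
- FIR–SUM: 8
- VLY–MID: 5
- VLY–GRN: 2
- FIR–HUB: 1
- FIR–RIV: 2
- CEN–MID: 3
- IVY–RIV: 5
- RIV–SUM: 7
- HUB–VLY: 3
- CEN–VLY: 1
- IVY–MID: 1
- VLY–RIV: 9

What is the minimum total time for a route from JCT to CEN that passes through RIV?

Best JCT to RIV: JCT–IVY–RIV costing 8
Shortest RIV→CEN: RIV–FIR–HUB–VLY–CEN = 7
Total via RIV: 8 + 7 = 15 min.

15 min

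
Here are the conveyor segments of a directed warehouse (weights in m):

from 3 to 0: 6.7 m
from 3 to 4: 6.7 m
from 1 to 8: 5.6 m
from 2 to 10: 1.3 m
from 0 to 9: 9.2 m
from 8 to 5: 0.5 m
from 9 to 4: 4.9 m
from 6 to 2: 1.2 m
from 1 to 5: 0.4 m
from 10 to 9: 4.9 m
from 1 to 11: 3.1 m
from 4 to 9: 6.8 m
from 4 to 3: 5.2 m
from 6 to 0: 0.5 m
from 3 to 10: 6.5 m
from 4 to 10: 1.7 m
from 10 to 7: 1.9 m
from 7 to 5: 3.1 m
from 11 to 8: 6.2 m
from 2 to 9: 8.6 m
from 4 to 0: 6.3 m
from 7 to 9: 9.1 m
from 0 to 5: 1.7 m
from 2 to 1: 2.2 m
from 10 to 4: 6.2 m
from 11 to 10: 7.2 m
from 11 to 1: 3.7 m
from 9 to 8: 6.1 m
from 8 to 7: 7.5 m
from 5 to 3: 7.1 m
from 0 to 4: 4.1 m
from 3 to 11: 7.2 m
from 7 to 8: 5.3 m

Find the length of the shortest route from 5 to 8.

Shortest distances from 5:
5: 0
3: 7.1  (via 5)
10: 13.6  (via 3)
0: 13.8  (via 3)
4: 13.8  (via 3)
11: 14.3  (via 3)
7: 15.5  (via 10)
1: 18  (via 11)
9: 18.5  (via 10)
8: 20.5  (via 11)
Shortest route: 5 → 3 → 11 → 8 = 20.5 m.

20.5 m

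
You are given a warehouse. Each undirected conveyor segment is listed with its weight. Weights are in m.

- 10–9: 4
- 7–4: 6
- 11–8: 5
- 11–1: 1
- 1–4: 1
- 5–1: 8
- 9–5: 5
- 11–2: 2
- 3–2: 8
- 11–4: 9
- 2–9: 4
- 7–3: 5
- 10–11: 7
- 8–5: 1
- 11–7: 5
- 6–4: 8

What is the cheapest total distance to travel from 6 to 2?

Candidate routes:
6 → 4 → 7 → 11 → 2: 8+6+5+2 = 21
6 → 4 → 11 → 2: 8+9+2 = 19
6 → 4 → 1 → 11 → 2: 8+1+1+2 = 12
The minimum is 12 m via 6 → 4 → 1 → 11 → 2.

12 m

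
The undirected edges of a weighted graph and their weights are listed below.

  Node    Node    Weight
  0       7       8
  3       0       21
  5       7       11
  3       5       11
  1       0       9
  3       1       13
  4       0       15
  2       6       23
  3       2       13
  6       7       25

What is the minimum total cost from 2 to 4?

49

Enumerating some paths:
2 - 6 - 7 - 0 - 4: 23+25+8+15 = 71
2 - 3 - 1 - 0 - 4: 13+13+9+15 = 50
2 - 3 - 5 - 7 - 0 - 4: 13+11+11+8+15 = 58
2 - 3 - 0 - 4: 13+21+15 = 49
The minimum is 49 via 2 - 3 - 0 - 4.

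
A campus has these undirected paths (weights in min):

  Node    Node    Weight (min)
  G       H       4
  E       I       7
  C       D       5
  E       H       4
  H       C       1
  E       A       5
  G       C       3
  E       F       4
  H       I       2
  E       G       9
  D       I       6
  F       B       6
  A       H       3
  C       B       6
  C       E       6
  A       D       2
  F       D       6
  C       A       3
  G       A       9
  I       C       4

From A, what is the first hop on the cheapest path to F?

D

Candidate routes:
A–D–F: 2+6 = 8
A–E–F: 5+4 = 9
The minimum is 8 min via A–D–F.
So from A the first move is to D.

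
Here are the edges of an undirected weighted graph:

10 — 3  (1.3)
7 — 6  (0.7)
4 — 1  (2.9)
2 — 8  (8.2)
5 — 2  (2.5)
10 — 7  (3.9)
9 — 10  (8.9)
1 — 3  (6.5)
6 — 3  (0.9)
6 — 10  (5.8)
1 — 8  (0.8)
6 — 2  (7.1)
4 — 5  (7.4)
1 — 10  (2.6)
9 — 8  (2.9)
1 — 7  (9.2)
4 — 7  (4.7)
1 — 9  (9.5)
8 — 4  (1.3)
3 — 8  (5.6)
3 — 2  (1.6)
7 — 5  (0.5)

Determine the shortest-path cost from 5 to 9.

Enumerating some paths:
5 → 7 → 6 → 3 → 10 → 1 → 8 → 9: 0.5+0.7+0.9+1.3+2.6+0.8+2.9 = 9.7
5 → 7 → 4 → 8 → 9: 0.5+4.7+1.3+2.9 = 9.4
The minimum is 9.4 via 5 → 7 → 4 → 8 → 9.

9.4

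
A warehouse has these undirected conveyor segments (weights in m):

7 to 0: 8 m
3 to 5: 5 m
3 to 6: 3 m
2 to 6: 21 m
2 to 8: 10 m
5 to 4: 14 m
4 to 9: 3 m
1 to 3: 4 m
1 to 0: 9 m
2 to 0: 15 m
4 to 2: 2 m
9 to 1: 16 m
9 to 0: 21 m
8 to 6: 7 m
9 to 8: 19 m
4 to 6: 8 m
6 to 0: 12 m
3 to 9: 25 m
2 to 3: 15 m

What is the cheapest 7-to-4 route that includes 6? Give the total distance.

28 m

Shortest 7→6: 7 → 0 → 6 = 20
Shortest 6→4: 6 → 4 = 8
Total via 6: 20 + 8 = 28 m.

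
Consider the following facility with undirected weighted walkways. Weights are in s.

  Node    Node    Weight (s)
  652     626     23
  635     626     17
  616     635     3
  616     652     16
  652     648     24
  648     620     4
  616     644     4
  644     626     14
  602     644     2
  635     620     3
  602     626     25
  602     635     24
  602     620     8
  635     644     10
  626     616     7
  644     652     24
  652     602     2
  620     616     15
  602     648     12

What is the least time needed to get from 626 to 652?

15 s

Settle nodes by increasing distance from 626:
626: 0
616: 7  (via 626)
635: 10  (via 616)
644: 11  (via 616)
602: 13  (via 644)
620: 13  (via 635)
652: 15  (via 602)
Shortest route: 626–616–644–602–652 = 15 s.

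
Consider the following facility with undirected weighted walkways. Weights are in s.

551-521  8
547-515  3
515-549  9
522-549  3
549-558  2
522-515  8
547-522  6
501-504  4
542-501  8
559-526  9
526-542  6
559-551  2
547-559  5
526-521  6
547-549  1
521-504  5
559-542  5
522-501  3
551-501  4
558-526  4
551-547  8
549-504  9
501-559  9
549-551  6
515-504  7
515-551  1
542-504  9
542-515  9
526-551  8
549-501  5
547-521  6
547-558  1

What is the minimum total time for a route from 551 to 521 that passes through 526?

14 s

Best 551 to 526: 551–526 costing 8
Best 526 to 521: 526–521 costing 6
Total via 526: 8 + 6 = 14 s.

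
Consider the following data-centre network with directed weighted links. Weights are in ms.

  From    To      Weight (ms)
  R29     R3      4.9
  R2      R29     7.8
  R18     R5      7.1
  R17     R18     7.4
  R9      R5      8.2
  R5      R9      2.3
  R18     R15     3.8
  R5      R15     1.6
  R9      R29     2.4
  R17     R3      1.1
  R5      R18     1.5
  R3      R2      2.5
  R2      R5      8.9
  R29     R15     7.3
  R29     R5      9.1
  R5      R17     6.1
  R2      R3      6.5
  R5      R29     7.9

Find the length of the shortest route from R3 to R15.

13 ms

Candidate routes:
R3 → R2 → R29 → R15: 2.5+7.8+7.3 = 17.6
R3 → R2 → R5 → R15: 2.5+8.9+1.6 = 13
R3 → R2 → R5 → R18 → R15: 2.5+8.9+1.5+3.8 = 16.7
Cheapest is R3 → R2 → R5 → R15 at 13 ms.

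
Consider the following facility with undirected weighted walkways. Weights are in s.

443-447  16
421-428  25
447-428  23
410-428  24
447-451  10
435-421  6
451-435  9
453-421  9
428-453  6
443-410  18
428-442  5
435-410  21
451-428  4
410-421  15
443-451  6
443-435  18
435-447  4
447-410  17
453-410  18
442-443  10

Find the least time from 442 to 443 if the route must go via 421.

Shortest 442→421: 442–428–453–421 = 20
Shortest 421→443: 421–435–451–443 = 21
Total via 421: 20 + 21 = 41 s.

41 s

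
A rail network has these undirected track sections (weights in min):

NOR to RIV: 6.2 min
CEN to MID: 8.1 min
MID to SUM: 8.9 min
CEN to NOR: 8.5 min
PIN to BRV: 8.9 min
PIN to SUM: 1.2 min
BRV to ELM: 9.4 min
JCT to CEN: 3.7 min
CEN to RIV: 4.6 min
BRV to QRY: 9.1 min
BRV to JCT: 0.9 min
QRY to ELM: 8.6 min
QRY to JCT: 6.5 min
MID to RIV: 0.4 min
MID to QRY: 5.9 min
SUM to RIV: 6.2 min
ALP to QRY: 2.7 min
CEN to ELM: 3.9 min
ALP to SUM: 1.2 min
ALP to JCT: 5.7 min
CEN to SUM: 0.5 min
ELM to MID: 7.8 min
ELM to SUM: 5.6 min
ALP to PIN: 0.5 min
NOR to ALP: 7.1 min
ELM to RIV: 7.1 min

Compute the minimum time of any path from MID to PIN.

6.7 min

Shortest distances from MID:
MID: 0
RIV: 0.4  (via MID)
CEN: 5  (via RIV)
SUM: 5.5  (via CEN)
QRY: 5.9  (via MID)
NOR: 6.6  (via RIV)
PIN: 6.7  (via SUM)
Shortest route: MID → RIV → CEN → SUM → PIN = 6.7 min.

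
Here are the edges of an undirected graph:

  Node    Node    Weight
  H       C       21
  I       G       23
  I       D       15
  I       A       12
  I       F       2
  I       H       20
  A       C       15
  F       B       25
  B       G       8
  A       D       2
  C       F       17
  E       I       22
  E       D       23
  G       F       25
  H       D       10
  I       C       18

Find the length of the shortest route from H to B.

Compare a few routes:
H → D → A → I → F → B: 10+2+12+2+25 = 51
H → I → F → B: 20+2+25 = 47
H → D → I → F → B: 10+15+2+25 = 52
H → I → G → B: 20+23+8 = 51
The minimum is 47 via H → I → F → B.

47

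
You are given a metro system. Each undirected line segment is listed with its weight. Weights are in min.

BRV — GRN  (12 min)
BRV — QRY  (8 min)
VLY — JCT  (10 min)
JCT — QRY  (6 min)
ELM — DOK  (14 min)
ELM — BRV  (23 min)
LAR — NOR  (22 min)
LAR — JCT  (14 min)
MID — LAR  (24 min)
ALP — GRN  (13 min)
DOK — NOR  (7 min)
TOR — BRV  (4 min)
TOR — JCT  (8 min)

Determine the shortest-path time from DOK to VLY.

53 min

Settle nodes by increasing distance from DOK:
DOK: 0
NOR: 7  (via DOK)
ELM: 14  (via DOK)
LAR: 29  (via NOR)
BRV: 37  (via ELM)
TOR: 41  (via BRV)
JCT: 43  (via LAR)
QRY: 45  (via BRV)
GRN: 49  (via BRV)
VLY: 53  (via JCT)
Shortest route: DOK–NOR–LAR–JCT–VLY = 53 min.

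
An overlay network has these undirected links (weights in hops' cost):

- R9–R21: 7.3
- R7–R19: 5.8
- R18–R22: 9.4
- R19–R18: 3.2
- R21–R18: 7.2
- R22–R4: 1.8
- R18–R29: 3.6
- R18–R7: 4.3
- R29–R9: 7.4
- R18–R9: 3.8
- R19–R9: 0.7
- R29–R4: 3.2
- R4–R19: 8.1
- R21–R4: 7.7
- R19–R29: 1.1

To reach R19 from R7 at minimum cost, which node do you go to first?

Compare a few routes:
R7–R18–R9–R19: 4.3+3.8+0.7 = 8.8
R7–R19: 5.8 = 5.8
R7–R18–R29–R19: 4.3+3.6+1.1 = 9
R7–R18–R19: 4.3+3.2 = 7.5
The minimum is 5.8 hops' cost via R7–R19.
So from R7 the first move is to R19.

R19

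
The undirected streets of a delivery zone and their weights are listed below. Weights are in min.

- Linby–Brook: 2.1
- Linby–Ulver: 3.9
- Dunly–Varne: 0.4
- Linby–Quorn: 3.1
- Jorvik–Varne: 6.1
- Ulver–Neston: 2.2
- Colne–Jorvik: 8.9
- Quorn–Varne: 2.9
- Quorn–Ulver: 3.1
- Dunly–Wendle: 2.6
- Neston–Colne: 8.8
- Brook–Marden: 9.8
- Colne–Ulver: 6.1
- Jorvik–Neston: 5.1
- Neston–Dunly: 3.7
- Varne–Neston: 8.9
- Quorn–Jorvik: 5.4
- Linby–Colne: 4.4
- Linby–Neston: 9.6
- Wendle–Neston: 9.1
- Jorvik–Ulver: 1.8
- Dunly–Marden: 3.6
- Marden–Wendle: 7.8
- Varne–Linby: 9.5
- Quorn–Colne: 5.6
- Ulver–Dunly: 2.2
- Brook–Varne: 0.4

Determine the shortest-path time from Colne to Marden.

10.9 min

Enumerating some paths:
Colne–Quorn–Varne–Dunly–Marden: 5.6+2.9+0.4+3.6 = 12.5
Colne–Linby–Brook–Varne–Dunly–Marden: 4.4+2.1+0.4+0.4+3.6 = 10.9
Colne–Ulver–Dunly–Marden: 6.1+2.2+3.6 = 11.9
Cheapest is Colne–Linby–Brook–Varne–Dunly–Marden at 10.9 min.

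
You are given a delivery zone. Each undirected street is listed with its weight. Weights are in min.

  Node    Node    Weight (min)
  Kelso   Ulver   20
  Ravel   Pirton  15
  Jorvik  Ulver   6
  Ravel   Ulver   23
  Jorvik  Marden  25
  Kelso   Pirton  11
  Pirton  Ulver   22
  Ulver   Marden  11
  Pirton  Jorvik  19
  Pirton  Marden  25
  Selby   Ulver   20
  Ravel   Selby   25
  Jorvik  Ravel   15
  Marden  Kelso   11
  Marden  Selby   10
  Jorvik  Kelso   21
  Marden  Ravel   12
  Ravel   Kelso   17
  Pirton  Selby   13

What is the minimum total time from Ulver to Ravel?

Compare a few routes:
Ulver–Ravel: 23 = 23
Ulver–Jorvik–Ravel: 6+15 = 21
Ulver–Marden–Ravel: 11+12 = 23
Cheapest is Ulver–Jorvik–Ravel at 21 min.

21 min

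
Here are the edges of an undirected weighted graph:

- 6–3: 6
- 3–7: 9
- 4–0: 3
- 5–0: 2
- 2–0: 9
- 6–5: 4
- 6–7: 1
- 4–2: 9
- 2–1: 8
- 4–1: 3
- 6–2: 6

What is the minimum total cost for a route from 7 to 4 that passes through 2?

Best 7 to 2: 7 → 6 → 2 costing 7
Shortest 2→4: 2 → 4 = 9
Total via 2: 7 + 9 = 16.

16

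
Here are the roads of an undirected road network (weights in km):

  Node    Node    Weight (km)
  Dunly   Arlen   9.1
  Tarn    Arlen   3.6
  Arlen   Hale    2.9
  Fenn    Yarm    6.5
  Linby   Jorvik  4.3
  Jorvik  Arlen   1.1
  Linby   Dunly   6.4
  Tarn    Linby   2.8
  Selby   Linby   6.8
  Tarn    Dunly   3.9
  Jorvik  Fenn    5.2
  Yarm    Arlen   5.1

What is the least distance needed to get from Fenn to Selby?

16.3 km

Running Dijkstra from Fenn:
Fenn: 0
Jorvik: 5.2  (via Fenn)
Arlen: 6.3  (via Jorvik)
Yarm: 6.5  (via Fenn)
Hale: 9.2  (via Arlen)
Linby: 9.5  (via Jorvik)
Tarn: 9.9  (via Arlen)
Dunly: 13.8  (via Tarn)
Selby: 16.3  (via Linby)
Shortest route: Fenn–Jorvik–Linby–Selby = 16.3 km.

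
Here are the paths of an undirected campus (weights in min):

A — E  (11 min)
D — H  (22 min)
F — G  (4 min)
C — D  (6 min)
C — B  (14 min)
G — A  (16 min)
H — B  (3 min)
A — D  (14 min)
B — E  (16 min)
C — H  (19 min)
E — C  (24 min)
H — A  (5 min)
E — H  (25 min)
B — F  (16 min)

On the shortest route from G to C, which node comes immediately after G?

F

Compare a few routes:
G–F–B–C: 4+16+14 = 34
G–A–H–C: 16+5+19 = 40
G–A–D–C: 16+14+6 = 36
G–A–H–B–C: 16+5+3+14 = 38
The minimum is 34 min via G–F–B–C.
So from G the first move is to F.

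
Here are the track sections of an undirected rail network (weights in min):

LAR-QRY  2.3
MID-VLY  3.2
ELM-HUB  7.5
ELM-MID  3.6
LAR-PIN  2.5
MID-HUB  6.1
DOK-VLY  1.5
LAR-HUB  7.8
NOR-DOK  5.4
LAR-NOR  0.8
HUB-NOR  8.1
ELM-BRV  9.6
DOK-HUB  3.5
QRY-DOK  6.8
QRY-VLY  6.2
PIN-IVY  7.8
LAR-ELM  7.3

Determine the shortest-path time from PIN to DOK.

Shortest distances from PIN:
PIN: 0
LAR: 2.5  (via PIN)
NOR: 3.3  (via LAR)
QRY: 4.8  (via LAR)
IVY: 7.8  (via PIN)
DOK: 8.7  (via NOR)
Shortest route: PIN → LAR → NOR → DOK = 8.7 min.

8.7 min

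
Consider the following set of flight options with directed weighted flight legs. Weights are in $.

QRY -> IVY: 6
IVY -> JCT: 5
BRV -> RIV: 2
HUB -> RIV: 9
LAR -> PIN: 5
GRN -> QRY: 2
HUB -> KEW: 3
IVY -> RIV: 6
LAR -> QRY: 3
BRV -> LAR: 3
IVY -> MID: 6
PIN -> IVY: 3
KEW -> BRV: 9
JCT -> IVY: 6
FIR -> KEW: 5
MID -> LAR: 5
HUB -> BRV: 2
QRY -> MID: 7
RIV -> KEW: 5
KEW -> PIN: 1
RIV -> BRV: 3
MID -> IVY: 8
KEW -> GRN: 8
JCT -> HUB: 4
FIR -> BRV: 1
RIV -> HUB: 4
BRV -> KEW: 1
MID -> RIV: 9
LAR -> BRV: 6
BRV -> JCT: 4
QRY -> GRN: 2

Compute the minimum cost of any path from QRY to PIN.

$17

Candidate routes:
QRY - MID - LAR - PIN: 7+5+5 = 17
QRY - IVY - RIV - KEW - PIN: 6+6+5+1 = 18
Cheapest is QRY - MID - LAR - PIN at $17.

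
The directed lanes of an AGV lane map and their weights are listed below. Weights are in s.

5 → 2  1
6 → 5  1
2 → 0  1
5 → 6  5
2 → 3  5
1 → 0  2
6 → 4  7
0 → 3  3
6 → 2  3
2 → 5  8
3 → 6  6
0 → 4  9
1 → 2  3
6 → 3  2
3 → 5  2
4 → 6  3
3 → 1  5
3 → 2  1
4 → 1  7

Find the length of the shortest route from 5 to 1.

Running Dijkstra from 5:
5: 0
2: 1  (via 5)
0: 2  (via 2)
3: 5  (via 0)
6: 5  (via 5)
1: 10  (via 3)
Shortest route: 5 → 2 → 0 → 3 → 1 = 10 s.

10 s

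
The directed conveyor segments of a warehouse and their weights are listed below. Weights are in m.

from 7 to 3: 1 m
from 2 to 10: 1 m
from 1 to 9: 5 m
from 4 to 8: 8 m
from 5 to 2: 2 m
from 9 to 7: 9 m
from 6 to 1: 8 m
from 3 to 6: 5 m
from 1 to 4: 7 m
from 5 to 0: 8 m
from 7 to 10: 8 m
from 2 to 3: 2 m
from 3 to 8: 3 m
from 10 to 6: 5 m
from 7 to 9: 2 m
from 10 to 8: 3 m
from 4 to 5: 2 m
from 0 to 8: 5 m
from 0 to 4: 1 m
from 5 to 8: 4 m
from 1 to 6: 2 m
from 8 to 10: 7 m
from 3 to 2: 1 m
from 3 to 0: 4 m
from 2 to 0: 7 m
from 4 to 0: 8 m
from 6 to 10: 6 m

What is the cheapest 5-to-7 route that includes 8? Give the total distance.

Best 5 to 8: 5 → 8 costing 4
Shortest 8→7: 8 → 10 → 6 → 1 → 9 → 7 = 34
Total via 8: 4 + 34 = 38 m.

38 m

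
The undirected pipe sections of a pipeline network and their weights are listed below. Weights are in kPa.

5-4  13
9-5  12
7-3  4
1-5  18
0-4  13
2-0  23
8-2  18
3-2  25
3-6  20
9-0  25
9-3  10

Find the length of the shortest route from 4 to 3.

35 kPa

Candidate routes:
4–5–9–3: 13+12+10 = 35
4–0–9–3: 13+25+10 = 48
4–0–2–3: 13+23+25 = 61
The minimum is 35 kPa via 4–5–9–3.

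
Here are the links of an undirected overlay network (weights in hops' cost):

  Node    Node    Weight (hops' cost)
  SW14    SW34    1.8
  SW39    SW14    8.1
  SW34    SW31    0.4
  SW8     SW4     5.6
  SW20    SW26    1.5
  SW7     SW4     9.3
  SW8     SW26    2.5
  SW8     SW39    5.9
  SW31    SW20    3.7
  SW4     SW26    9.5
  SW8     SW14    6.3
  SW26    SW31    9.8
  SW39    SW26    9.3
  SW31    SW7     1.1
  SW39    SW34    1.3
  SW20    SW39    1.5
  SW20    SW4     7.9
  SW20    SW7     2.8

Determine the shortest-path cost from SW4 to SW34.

Candidate routes:
SW4–SW20–SW39–SW34: 7.9+1.5+1.3 = 10.7
SW4–SW20–SW31–SW34: 7.9+3.7+0.4 = 12
SW4–SW7–SW31–SW34: 9.3+1.1+0.4 = 10.8
SW4–SW20–SW7–SW31–SW34: 7.9+2.8+1.1+0.4 = 12.2
Cheapest is SW4–SW20–SW39–SW34 at 10.7 hops' cost.

10.7 hops' cost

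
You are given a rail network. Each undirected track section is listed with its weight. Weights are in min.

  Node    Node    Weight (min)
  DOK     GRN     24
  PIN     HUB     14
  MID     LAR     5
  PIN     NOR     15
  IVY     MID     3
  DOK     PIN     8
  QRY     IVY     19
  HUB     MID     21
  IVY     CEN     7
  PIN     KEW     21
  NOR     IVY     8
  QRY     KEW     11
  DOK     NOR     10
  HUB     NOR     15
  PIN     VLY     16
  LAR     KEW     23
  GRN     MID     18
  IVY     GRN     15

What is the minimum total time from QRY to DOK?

37 min

Candidate routes:
QRY–KEW–PIN–DOK: 11+21+8 = 40
QRY–IVY–NOR–PIN–DOK: 19+8+15+8 = 50
QRY–KEW–PIN–NOR–DOK: 11+21+15+10 = 57
QRY–IVY–NOR–DOK: 19+8+10 = 37
The minimum is 37 min via QRY–IVY–NOR–DOK.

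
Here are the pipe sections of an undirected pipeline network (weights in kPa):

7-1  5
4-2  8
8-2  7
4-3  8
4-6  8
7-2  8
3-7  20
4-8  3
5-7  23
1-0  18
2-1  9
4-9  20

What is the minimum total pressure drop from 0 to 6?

Running Dijkstra from 0:
0: 0
1: 18  (via 0)
7: 23  (via 1)
2: 27  (via 1)
8: 34  (via 2)
4: 35  (via 2)
3: 43  (via 7)
6: 43  (via 4)
Shortest route: 0 → 1 → 2 → 4 → 6 = 43 kPa.

43 kPa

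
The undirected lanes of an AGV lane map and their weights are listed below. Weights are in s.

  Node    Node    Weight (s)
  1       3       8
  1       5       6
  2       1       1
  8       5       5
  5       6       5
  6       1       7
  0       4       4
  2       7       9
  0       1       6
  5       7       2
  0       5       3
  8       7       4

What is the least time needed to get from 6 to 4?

12 s

Settle nodes by increasing distance from 6:
6: 0
5: 5  (via 6)
1: 7  (via 6)
7: 7  (via 5)
0: 8  (via 5)
2: 8  (via 1)
8: 10  (via 5)
4: 12  (via 0)
Shortest route: 6–5–0–4 = 12 s.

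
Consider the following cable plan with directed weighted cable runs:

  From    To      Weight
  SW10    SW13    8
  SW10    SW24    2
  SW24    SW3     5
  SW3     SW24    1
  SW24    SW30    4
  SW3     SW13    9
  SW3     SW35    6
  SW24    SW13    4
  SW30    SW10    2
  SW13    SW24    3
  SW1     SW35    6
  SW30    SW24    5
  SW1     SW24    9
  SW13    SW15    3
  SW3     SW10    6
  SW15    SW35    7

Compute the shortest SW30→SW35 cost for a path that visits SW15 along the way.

18

Best SW30 to SW15: SW30 → SW10 → SW24 → SW13 → SW15 costing 11
Best SW15 to SW35: SW15 → SW35 costing 7
Total via SW15: 11 + 7 = 18.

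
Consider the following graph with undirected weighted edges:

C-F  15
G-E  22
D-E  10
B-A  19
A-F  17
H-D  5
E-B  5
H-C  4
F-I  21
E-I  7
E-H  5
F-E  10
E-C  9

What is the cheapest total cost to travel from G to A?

Compare a few routes:
G → E → F → A: 22+10+17 = 49
G → E → C → F → A: 22+9+15+17 = 63
G → E → B → A: 22+5+19 = 46
G → E → H → C → F → A: 22+5+4+15+17 = 63
Cheapest is G → E → B → A at 46.

46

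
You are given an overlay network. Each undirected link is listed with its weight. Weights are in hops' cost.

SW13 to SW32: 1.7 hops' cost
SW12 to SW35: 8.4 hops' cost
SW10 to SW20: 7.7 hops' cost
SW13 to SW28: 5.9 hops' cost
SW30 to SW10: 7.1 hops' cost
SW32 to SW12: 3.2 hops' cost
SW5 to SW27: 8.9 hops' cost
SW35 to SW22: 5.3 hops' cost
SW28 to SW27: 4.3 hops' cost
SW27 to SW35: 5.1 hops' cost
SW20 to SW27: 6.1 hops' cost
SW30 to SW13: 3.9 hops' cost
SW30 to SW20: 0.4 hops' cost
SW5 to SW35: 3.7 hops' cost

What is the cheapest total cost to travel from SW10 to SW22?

24 hops' cost

Candidate routes:
SW10 → SW30 → SW20 → SW27 → SW35 → SW22: 7.1+0.4+6.1+5.1+5.3 = 24
SW10 → SW20 → SW27 → SW35 → SW22: 7.7+6.1+5.1+5.3 = 24.2
Cheapest is SW10 → SW30 → SW20 → SW27 → SW35 → SW22 at 24 hops' cost.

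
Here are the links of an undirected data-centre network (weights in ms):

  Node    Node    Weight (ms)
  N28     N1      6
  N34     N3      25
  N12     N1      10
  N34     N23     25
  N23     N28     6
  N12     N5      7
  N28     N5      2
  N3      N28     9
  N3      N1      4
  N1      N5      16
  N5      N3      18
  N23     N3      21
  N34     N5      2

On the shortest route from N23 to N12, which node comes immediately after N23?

N28

Compare a few routes:
N23 → N28 → N1 → N12: 6+6+10 = 22
N23 → N28 → N3 → N1 → N12: 6+9+4+10 = 29
N23 → N28 → N5 → N12: 6+2+7 = 15
N23 → N34 → N5 → N12: 25+2+7 = 34
Cheapest is N23 → N28 → N5 → N12 at 15 ms.
So from N23 the first move is to N28.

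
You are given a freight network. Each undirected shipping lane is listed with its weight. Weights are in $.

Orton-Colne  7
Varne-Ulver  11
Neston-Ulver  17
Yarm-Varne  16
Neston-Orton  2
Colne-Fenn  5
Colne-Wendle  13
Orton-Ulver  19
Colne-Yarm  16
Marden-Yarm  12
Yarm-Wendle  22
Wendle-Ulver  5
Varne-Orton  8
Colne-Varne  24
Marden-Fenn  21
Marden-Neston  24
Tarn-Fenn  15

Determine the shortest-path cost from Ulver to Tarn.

Enumerating some paths:
Ulver → Wendle → Colne → Fenn → Tarn: 5+13+5+15 = 38
Ulver → Neston → Orton → Colne → Fenn → Tarn: 17+2+7+5+15 = 46
Ulver → Varne → Orton → Colne → Fenn → Tarn: 11+8+7+5+15 = 46
Ulver → Orton → Colne → Fenn → Tarn: 19+7+5+15 = 46
Cheapest is Ulver → Wendle → Colne → Fenn → Tarn at $38.

$38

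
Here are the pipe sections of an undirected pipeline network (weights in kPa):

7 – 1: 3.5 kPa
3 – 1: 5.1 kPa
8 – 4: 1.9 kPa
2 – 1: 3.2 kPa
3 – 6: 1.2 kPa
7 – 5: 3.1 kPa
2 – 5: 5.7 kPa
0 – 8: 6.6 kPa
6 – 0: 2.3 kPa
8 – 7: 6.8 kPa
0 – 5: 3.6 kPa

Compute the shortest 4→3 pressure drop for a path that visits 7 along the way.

Shortest 4→7: 4 → 8 → 7 = 8.7
Shortest 7→3: 7 → 1 → 3 = 8.6
Total via 7: 8.7 + 8.6 = 17.3 kPa.

17.3 kPa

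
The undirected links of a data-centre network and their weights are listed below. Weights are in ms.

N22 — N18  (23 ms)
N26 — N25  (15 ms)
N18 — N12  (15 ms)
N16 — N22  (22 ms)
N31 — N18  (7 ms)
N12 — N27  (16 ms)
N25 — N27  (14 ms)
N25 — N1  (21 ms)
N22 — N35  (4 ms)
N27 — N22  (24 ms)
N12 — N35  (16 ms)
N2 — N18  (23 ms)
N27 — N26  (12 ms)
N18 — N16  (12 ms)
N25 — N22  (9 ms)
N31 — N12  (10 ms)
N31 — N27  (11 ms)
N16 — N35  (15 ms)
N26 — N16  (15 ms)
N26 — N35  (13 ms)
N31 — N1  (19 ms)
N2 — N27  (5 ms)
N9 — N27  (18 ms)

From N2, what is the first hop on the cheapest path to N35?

Candidate routes:
N2–N27–N25–N22–N35: 5+14+9+4 = 32
N2–N27–N22–N35: 5+24+4 = 33
N2–N27–N26–N35: 5+12+13 = 30
Cheapest is N2–N27–N26–N35 at 30 ms.
So from N2 the first move is to N27.

N27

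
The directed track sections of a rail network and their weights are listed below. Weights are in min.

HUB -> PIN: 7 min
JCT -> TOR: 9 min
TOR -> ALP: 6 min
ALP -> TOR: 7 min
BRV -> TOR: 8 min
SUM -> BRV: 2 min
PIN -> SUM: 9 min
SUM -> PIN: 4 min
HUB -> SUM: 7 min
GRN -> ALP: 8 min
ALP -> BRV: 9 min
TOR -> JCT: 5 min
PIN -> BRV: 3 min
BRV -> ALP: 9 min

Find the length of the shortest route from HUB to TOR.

Enumerating some paths:
HUB - PIN - BRV - TOR: 7+3+8 = 18
HUB - SUM - BRV - TOR: 7+2+8 = 17
HUB - SUM - PIN - BRV - TOR: 7+4+3+8 = 22
The minimum is 17 min via HUB - SUM - BRV - TOR.

17 min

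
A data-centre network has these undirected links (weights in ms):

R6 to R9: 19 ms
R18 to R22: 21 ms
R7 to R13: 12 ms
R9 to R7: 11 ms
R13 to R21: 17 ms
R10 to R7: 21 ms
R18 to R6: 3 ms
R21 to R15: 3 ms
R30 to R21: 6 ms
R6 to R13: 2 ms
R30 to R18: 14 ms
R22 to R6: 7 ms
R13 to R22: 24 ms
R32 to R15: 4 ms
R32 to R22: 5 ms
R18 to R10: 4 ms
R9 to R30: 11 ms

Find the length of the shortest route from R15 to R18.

Shortest distances from R15:
R15: 0
R21: 3  (via R15)
R32: 4  (via R15)
R22: 9  (via R32)
R30: 9  (via R21)
R6: 16  (via R22)
R13: 18  (via R6)
R18: 19  (via R6)
Shortest route: R15–R32–R22–R6–R18 = 19 ms.

19 ms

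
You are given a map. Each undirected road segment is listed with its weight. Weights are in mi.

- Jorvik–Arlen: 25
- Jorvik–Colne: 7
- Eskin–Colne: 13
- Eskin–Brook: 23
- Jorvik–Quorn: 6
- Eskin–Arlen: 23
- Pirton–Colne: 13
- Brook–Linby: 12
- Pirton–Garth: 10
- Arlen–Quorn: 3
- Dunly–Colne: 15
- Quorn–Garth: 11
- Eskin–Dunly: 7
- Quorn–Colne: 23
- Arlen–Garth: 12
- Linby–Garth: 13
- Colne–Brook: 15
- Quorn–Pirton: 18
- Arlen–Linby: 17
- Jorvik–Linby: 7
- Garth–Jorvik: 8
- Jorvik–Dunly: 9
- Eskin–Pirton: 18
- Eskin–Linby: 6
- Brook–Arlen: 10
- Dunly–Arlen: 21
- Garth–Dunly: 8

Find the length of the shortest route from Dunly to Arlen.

Running Dijkstra from Dunly:
Dunly: 0
Eskin: 7  (via Dunly)
Garth: 8  (via Dunly)
Jorvik: 9  (via Dunly)
Linby: 13  (via Eskin)
Quorn: 15  (via Jorvik)
Colne: 15  (via Dunly)
Arlen: 18  (via Quorn)
Shortest route: Dunly → Jorvik → Quorn → Arlen = 18 mi.

18 mi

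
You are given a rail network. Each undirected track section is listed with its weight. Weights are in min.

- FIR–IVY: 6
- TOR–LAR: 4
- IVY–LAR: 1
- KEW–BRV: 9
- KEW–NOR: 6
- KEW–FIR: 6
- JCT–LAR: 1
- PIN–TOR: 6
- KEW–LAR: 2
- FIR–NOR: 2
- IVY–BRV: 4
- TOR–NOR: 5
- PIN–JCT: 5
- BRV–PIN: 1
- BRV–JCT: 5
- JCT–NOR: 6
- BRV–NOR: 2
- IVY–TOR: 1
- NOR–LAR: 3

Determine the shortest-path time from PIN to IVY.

Compare a few routes:
PIN–JCT–LAR–IVY: 5+1+1 = 7
PIN–BRV–IVY: 1+4 = 5
PIN–BRV–NOR–LAR–IVY: 1+2+3+1 = 7
The minimum is 5 min via PIN–BRV–IVY.

5 min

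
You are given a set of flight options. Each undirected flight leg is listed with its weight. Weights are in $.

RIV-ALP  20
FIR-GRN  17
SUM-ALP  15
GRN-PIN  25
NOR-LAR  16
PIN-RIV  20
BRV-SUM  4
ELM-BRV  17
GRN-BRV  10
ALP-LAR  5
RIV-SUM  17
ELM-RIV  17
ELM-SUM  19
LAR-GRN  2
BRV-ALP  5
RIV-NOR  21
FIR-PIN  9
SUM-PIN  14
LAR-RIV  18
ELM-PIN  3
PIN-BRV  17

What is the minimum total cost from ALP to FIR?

$24

Compare a few routes:
ALP → BRV → PIN → FIR: 5+17+9 = 31
ALP → LAR → GRN → FIR: 5+2+17 = 24
The minimum is $24 via ALP → LAR → GRN → FIR.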